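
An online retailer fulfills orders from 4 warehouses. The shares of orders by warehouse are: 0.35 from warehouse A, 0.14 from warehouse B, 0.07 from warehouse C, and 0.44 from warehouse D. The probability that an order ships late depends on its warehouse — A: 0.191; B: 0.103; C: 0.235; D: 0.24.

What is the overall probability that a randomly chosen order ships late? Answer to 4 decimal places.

Summing over the partition,
P(L) = P(L|A)·P(A) + P(L|B)·P(B) + P(L|C)·P(C) + P(L|D)·P(D)
      = 0.191·0.35 + 0.103·0.14 + 0.235·0.07 + 0.24·0.44
      = 0.06685 + 0.01442 + 0.01645 + 0.1056 = 0.20332

P(L) ≈ 0.2033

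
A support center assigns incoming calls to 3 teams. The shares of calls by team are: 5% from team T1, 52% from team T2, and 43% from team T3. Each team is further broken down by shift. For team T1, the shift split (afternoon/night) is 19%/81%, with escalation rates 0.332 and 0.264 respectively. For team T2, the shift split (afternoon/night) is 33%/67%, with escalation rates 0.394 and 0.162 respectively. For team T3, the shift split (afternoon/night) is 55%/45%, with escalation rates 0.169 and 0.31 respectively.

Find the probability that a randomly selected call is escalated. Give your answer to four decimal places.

P(E|T1) = 0.19·0.332 + 0.81·0.264 = 0.06308 + 0.21384 = 0.27692
P(E|T2) = 0.33·0.394 + 0.67·0.162 = 0.13002 + 0.10854 = 0.23856
P(E|T3) = 0.55·0.169 + 0.45·0.31 = 0.09295 + 0.1395 = 0.23245
Then overall,
P(E) = 0.05·0.27692 + 0.52·0.23856 + 0.43·0.23245
      = 0.013846 + 0.1240512 + 0.0999535 = 0.2378507

0.2379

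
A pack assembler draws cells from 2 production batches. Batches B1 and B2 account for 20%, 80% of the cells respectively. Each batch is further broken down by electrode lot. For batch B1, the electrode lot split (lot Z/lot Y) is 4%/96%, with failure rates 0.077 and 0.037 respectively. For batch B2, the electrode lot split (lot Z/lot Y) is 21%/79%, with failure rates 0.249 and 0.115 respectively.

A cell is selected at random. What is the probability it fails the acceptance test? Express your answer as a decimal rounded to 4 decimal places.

P(F|B1) = 0.04·0.077 + 0.96·0.037 = 0.00308 + 0.03552 = 0.0386
P(F|B2) = 0.21·0.249 + 0.79·0.115 = 0.05229 + 0.09085 = 0.14314
By total probability over the outer partition,
P(F) = 0.2·0.0386 + 0.8·0.14314
      = 0.00772 + 0.114512 = 0.122232

P(F) ≈ 0.1222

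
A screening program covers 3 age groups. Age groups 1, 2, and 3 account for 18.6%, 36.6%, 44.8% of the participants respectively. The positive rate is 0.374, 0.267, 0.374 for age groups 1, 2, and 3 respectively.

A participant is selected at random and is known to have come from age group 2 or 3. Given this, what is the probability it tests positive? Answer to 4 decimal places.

Let S = {2, 3}.
P(S) = 0.366 + 0.448 = 0.814.
P(T ∩ S) = 0.267·0.366 + 0.374·0.448 = 0.097722 + 0.167552 = 0.265274.
P(T | S) = 0.265274 / 0.814 = 0.325889…

0.3259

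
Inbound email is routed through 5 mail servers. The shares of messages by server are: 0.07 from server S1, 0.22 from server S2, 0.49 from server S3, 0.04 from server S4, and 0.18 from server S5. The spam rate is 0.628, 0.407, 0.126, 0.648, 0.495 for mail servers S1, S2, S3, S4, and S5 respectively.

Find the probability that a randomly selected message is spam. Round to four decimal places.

P(S) = P(S|S1)·P(S1) + P(S|S2)·P(S2) + P(S|S3)·P(S3) + P(S|S4)·P(S4) + P(S|S5)·P(S5)
      = 0.628·0.07 + 0.407·0.22 + 0.126·0.49 + 0.648·0.04 + 0.495·0.18
      = 0.04396 + 0.08954 + 0.06174 + 0.02592 + 0.0891 = 0.31026

0.3103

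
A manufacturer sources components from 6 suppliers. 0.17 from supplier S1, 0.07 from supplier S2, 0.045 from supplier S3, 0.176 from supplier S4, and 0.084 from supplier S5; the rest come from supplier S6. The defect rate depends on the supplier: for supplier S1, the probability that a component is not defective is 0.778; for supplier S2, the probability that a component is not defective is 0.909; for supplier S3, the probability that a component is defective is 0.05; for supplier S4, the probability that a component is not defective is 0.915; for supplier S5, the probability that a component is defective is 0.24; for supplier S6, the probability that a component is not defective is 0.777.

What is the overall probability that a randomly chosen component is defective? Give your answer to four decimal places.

P(S6) = 1 − (0.17 + 0.07 + 0.045 + 0.176 + 0.084) = 0.455.
P(D|S1) = 1 − 0.778 = 0.222.
P(D|S2) = 1 − 0.909 = 0.091.
P(D|S4) = 1 − 0.915 = 0.085.
P(D|S6) = 1 − 0.777 = 0.223.
P(D) = P(D|S1)·P(S1) + P(D|S2)·P(S2) + P(D|S3)·P(S3) + P(D|S4)·P(S4) + P(D|S5)·P(S5) + P(D|S6)·P(S6)
      = 0.222·0.17 + 0.091·0.07 + 0.05·0.045 + 0.085·0.176 + 0.24·0.084 + 0.223·0.455
      = 0.03774 + 0.00637 + 0.00225 + 0.01496 + 0.02016 + 0.101465 = 0.182945

P(D) ≈ 0.1829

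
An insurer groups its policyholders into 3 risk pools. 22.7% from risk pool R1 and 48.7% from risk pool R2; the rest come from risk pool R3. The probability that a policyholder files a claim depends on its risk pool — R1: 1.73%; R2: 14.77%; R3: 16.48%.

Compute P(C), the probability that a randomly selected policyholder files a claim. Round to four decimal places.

P(R3) = 1 − (0.227 + 0.487) = 0.286.
P(C) = P(C|R1)·P(R1) + P(C|R2)·P(R2) + P(C|R3)·P(R3)
      = 0.0173·0.227 + 0.1477·0.487 + 0.1648·0.286
      = 0.0039271 + 0.0719299 + 0.0471328 = 0.1229898

P(C) ≈ 0.1230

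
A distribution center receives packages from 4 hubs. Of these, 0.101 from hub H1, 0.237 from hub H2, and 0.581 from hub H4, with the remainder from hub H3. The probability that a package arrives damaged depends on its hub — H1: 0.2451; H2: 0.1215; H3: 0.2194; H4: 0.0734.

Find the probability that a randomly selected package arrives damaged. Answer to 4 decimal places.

P(H3) = 1 − (0.101 + 0.237 + 0.581) = 0.081.
P(D) = P(D|H1)·P(H1) + P(D|H2)·P(H2) + P(D|H3)·P(H3) + P(D|H4)·P(H4)
      = 0.2451·0.101 + 0.1215·0.237 + 0.2194·0.081 + 0.0734·0.581
      = 0.0247551 + 0.0287955 + 0.0177714 + 0.0426454 = 0.1139674

0.1140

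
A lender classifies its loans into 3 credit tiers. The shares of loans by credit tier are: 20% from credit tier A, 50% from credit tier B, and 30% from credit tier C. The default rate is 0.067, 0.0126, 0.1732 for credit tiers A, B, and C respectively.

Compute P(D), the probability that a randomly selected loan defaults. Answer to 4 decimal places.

P(D) = P(D|A)·P(A) + P(D|B)·P(B) + P(D|C)·P(C)
      = 0.067·0.2 + 0.0126·0.5 + 0.1732·0.3
      = 0.0134 + 0.0063 + 0.05196 = 0.07166

0.0717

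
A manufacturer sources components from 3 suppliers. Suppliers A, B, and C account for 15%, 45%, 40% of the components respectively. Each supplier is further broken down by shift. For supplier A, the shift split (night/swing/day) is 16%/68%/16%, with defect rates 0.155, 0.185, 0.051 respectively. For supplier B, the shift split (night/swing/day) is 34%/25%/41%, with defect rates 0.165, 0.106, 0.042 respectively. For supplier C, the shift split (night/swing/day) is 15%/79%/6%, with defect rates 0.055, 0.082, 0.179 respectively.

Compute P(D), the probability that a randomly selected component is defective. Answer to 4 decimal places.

0.1022

P(D|A) = 0.16·0.155 + 0.68·0.185 + 0.16·0.051 = 0.0248 + 0.1258 + 0.00816 = 0.15876
P(D|B) = 0.34·0.165 + 0.25·0.106 + 0.41·0.042 = 0.0561 + 0.0265 + 0.01722 = 0.09982
P(D|C) = 0.15·0.055 + 0.79·0.082 + 0.06·0.179 = 0.00825 + 0.06478 + 0.01074 = 0.08377
Then overall,
P(D) = 0.15·0.15876 + 0.45·0.09982 + 0.4·0.08377
      = 0.023814 + 0.044919 + 0.033508 = 0.102241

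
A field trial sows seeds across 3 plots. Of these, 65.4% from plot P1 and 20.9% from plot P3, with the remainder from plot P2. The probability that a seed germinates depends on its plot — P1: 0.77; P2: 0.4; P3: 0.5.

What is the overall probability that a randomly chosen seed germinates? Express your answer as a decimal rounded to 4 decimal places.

P(G) ≈ 0.6629

P(P2) = 1 − (0.654 + 0.209) = 0.137.
P(G) = P(G|P1)·P(P1) + P(G|P2)·P(P2) + P(G|P3)·P(P3)
      = 0.77·0.654 + 0.4·0.137 + 0.5·0.209
      = 0.50358 + 0.0548 + 0.1045 = 0.66288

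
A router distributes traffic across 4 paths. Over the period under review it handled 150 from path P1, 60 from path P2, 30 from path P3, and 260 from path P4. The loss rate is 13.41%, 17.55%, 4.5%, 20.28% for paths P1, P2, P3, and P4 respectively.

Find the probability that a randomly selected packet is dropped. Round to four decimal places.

Total: 150 + 60 + 30 + 260 = 500.
P(P1) = 150/500 = 0.3. P(P2) = 60/500 = 0.12. P(P3) = 30/500 = 0.06. P(P4) = 260/500 = 0.52.
P(L) = P(L|P1)·P(P1) + P(L|P2)·P(P2) + P(L|P3)·P(P3) + P(L|P4)·P(P4)
      = 0.1341·0.3 + 0.1755·0.12 + 0.045·0.06 + 0.2028·0.52
      = 0.04023 + 0.02106 + 0.0027 + 0.105456 = 0.169446

P(L) ≈ 0.1694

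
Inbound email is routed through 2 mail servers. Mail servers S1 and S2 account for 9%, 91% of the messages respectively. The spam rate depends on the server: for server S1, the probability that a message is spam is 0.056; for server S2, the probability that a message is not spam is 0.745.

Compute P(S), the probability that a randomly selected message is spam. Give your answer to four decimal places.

P(S|S2) = 1 − 0.745 = 0.255.
By the law of total probability,
P(S) = P(S|S1)·P(S1) + P(S|S2)·P(S2)
      = 0.056·0.09 + 0.255·0.91
      = 0.00504 + 0.23205 = 0.23709

P(S) ≈ 0.2371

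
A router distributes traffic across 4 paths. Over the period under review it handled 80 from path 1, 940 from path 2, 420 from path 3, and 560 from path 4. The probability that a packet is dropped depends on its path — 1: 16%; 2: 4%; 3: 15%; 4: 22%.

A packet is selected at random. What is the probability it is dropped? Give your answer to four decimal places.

0.1183

Total: 80 + 940 + 420 + 560 = 2000.
P(1) = 80/2000 = 0.04. P(2) = 940/2000 = 0.47. P(3) = 420/2000 = 0.21. P(4) = 560/2000 = 0.28.
Using total probability over the partition,
P(L) = P(L|1)·P(1) + P(L|2)·P(2) + P(L|3)·P(3) + P(L|4)·P(4)
      = 0.16·0.04 + 0.04·0.47 + 0.15·0.21 + 0.22·0.28
      = 0.0064 + 0.0188 + 0.0315 + 0.0616 = 0.1183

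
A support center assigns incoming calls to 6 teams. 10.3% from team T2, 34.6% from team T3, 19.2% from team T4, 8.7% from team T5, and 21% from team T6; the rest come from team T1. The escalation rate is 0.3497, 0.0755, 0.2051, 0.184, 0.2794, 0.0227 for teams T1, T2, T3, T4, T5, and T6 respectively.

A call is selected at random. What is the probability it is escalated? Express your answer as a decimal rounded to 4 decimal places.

P(T1) = 1 − (0.103 + 0.346 + 0.192 + 0.087 + 0.21) = 0.062.
P(E) = P(E|T1)·P(T1) + P(E|T2)·P(T2) + P(E|T3)·P(T3) + P(E|T4)·P(T4) + P(E|T5)·P(T5) + P(E|T6)·P(T6)
      = 0.3497·0.062 + 0.0755·0.103 + 0.2051·0.346 + 0.184·0.192 + 0.2794·0.087 + 0.0227·0.21
      = 0.0216814 + 0.0077765 + 0.0709646 + 0.035328 + 0.0243078 + 0.004767 = 0.1648253

P(E) ≈ 0.1648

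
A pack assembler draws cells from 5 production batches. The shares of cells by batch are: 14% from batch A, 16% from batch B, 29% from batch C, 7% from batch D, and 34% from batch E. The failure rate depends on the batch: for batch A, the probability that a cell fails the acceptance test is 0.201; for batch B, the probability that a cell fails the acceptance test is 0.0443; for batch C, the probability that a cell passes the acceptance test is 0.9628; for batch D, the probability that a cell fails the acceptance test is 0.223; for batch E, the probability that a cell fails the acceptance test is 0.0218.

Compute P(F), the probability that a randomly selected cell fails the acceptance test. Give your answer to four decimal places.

0.0690

P(F|C) = 1 − 0.9628 = 0.0372.
P(F) = P(F|A)·P(A) + P(F|B)·P(B) + P(F|C)·P(C) + P(F|D)·P(D) + P(F|E)·P(E)
      = 0.201·0.14 + 0.0443·0.16 + 0.0372·0.29 + 0.223·0.07 + 0.0218·0.34
      = 0.02814 + 0.007088 + 0.010788 + 0.01561 + 0.007412 = 0.069038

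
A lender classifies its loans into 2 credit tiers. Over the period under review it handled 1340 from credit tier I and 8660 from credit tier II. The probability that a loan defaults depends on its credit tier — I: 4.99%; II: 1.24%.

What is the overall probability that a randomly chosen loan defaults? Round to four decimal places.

P(D) ≈ 0.0174

Total: 1340 + 8660 = 10000.
P(I) = 1340/10000 = 0.134. P(II) = 8660/10000 = 0.866.
By the law of total probability,
P(D) = P(D|I)·P(I) + P(D|II)·P(II)
      = 0.0499·0.134 + 0.0124·0.866
      = 0.0066866 + 0.0107384 = 0.017425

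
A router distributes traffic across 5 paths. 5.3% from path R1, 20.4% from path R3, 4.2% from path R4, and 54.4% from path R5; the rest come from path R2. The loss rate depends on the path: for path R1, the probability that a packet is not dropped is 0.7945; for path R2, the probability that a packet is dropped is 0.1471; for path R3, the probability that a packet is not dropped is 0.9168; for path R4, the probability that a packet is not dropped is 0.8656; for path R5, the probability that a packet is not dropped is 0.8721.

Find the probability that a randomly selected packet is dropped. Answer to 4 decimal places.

0.1262

P(R2) = 1 − (0.053 + 0.204 + 0.042 + 0.544) = 0.157.
P(L|R1) = 1 − 0.7945 = 0.2055.
P(L|R3) = 1 − 0.9168 = 0.0832.
P(L|R4) = 1 − 0.8656 = 0.1344.
P(L|R5) = 1 − 0.8721 = 0.1279.
Using total probability over the partition,
P(L) = P(L|R1)·P(R1) + P(L|R2)·P(R2) + P(L|R3)·P(R3) + P(L|R4)·P(R4) + P(L|R5)·P(R5)
      = 0.2055·0.053 + 0.1471·0.157 + 0.0832·0.204 + 0.1344·0.042 + 0.1279·0.544
      = 0.0108915 + 0.0230947 + 0.0169728 + 0.0056448 + 0.0695776 = 0.1261814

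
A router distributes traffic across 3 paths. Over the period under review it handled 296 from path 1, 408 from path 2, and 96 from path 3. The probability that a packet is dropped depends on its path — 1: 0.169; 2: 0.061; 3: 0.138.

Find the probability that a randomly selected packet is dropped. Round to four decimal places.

P(L) ≈ 0.1102

Total: 296 + 408 + 96 = 800.
P(1) = 296/800 = 0.37. P(2) = 408/800 = 0.51. P(3) = 96/800 = 0.12.
P(L) = P(L|1)·P(1) + P(L|2)·P(2) + P(L|3)·P(3)
      = 0.169·0.37 + 0.061·0.51 + 0.138·0.12
      = 0.06253 + 0.03111 + 0.01656 = 0.1102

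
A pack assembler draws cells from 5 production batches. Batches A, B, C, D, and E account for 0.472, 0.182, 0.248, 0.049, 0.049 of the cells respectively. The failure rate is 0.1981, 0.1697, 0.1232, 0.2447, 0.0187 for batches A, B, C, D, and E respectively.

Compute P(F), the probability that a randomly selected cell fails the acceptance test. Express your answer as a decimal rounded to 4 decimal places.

Summing over the partition,
P(F) = P(F|A)·P(A) + P(F|B)·P(B) + P(F|C)·P(C) + P(F|D)·P(D) + P(F|E)·P(E)
      = 0.1981·0.472 + 0.1697·0.182 + 0.1232·0.248 + 0.2447·0.049 + 0.0187·0.049
      = 0.0935032 + 0.0308854 + 0.0305536 + 0.0119903 + 0.0009163 = 0.1678488

P(F) ≈ 0.1678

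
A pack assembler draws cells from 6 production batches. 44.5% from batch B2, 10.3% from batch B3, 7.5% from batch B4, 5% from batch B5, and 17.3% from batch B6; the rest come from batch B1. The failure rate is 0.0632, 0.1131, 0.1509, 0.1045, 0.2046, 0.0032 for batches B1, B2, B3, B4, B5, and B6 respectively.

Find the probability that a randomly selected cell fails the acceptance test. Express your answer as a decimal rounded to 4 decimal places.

P(B1) = 1 − (0.445 + 0.103 + 0.075 + 0.05 + 0.173) = 0.154.
By the law of total probability,
P(F) = P(F|B1)·P(B1) + P(F|B2)·P(B2) + P(F|B3)·P(B3) + P(F|B4)·P(B4) + P(F|B5)·P(B5) + P(F|B6)·P(B6)
      = 0.0632·0.154 + 0.1131·0.445 + 0.1509·0.103 + 0.1045·0.075 + 0.2046·0.05 + 0.0032·0.173
      = 0.0097328 + 0.0503295 + 0.0155427 + 0.0078375 + 0.01023 + 0.0005536 = 0.0942261

0.0942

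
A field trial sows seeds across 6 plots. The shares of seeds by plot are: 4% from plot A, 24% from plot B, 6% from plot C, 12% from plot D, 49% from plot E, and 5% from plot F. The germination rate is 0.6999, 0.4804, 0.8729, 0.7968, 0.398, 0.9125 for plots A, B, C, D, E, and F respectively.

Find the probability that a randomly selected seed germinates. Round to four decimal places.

P(G) = P(G|A)·P(A) + P(G|B)·P(B) + P(G|C)·P(C) + P(G|D)·P(D) + P(G|E)·P(E) + P(G|F)·P(F)
      = 0.6999·0.04 + 0.4804·0.24 + 0.8729·0.06 + 0.7968·0.12 + 0.398·0.49 + 0.9125·0.05
      = 0.027996 + 0.115296 + 0.052374 + 0.095616 + 0.19502 + 0.045625 = 0.531927

0.5319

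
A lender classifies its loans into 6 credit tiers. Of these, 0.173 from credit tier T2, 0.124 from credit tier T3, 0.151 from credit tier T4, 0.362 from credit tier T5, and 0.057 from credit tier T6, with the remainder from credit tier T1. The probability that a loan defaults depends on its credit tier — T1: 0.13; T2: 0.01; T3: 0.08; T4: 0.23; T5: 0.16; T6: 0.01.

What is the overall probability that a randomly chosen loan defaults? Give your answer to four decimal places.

P(T1) = 1 − (0.173 + 0.124 + 0.151 + 0.362 + 0.057) = 0.133.
P(D) = P(D|T1)·P(T1) + P(D|T2)·P(T2) + P(D|T3)·P(T3) + P(D|T4)·P(T4) + P(D|T5)·P(T5) + P(D|T6)·P(T6)
      = 0.13·0.133 + 0.01·0.173 + 0.08·0.124 + 0.23·0.151 + 0.16·0.362 + 0.01·0.057
      = 0.01729 + 0.00173 + 0.00992 + 0.03473 + 0.05792 + 0.00057 = 0.12216

P(D) ≈ 0.1222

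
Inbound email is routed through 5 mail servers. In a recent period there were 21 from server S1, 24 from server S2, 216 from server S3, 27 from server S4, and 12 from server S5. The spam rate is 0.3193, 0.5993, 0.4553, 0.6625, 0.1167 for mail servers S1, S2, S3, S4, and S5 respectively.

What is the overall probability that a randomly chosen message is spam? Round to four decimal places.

P(S) ≈ 0.4624

Total: 21 + 24 + 216 + 27 + 12 = 300.
P(S1) = 21/300 = 0.07. P(S2) = 24/300 = 0.08. P(S3) = 216/300 = 0.72. P(S4) = 27/300 = 0.09. P(S5) = 12/300 = 0.04.
P(S) = P(S|S1)·P(S1) + P(S|S2)·P(S2) + P(S|S3)·P(S3) + P(S|S4)·P(S4) + P(S|S5)·P(S5)
      = 0.3193·0.07 + 0.5993·0.08 + 0.4553·0.72 + 0.6625·0.09 + 0.1167·0.04
      = 0.022351 + 0.047944 + 0.327816 + 0.059625 + 0.004668 = 0.462404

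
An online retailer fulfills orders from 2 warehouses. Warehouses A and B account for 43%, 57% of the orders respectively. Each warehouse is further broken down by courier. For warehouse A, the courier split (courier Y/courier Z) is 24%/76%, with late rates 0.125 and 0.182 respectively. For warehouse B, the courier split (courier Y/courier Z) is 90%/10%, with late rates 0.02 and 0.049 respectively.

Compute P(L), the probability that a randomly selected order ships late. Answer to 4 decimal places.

0.0854

P(L|A) = 0.24·0.125 + 0.76·0.182 = 0.03 + 0.13832 = 0.16832
P(L|B) = 0.9·0.02 + 0.1·0.049 = 0.018 + 0.0049 = 0.0229
Then overall,
P(L) = 0.43·0.16832 + 0.57·0.0229
      = 0.0723776 + 0.013053 = 0.0854306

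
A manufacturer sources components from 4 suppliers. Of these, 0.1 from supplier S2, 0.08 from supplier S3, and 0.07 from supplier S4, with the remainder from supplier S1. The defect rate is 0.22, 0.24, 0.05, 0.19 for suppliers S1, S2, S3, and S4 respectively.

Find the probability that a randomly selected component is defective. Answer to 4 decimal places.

P(S1) = 1 − (0.1 + 0.08 + 0.07) = 0.75.
Summing over the partition,
P(D) = P(D|S1)·P(S1) + P(D|S2)·P(S2) + P(D|S3)·P(S3) + P(D|S4)·P(S4)
      = 0.22·0.75 + 0.24·0.1 + 0.05·0.08 + 0.19·0.07
      = 0.165 + 0.024 + 0.004 + 0.0133 = 0.2063

0.2063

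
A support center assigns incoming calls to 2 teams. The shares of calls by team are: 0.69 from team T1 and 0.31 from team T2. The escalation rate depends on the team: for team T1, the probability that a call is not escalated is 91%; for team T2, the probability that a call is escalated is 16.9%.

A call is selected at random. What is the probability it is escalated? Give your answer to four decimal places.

P(E|T1) = 1 − 0.91 = 0.09.
P(E) = P(E|T1)·P(T1) + P(E|T2)·P(T2)
      = 0.09·0.69 + 0.169·0.31
      = 0.0621 + 0.05239 = 0.11449

P(E) ≈ 0.1145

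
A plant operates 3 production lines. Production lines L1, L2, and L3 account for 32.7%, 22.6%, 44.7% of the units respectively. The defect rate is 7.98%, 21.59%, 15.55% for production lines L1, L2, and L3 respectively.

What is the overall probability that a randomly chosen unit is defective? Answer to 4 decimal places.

0.1444

P(D) = P(D|L1)·P(L1) + P(D|L2)·P(L2) + P(D|L3)·P(L3)
      = 0.0798·0.327 + 0.2159·0.226 + 0.1555·0.447
      = 0.0260946 + 0.0487934 + 0.0695085 = 0.1443965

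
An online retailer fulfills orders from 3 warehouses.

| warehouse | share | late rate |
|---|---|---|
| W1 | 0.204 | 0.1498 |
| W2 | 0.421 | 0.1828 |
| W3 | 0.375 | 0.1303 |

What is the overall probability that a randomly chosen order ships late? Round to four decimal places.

By the law of total probability,
P(L) = P(L|W1)·P(W1) + P(L|W2)·P(W2) + P(L|W3)·P(W3)
      = 0.1498·0.204 + 0.1828·0.421 + 0.1303·0.375
      = 0.0305592 + 0.0769588 + 0.0488625 = 0.1563805

P(L) ≈ 0.1564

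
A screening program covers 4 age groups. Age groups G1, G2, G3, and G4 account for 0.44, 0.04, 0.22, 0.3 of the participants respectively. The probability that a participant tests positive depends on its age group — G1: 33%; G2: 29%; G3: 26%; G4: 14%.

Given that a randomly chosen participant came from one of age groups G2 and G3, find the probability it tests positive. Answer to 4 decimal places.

P(T|S) ≈ 0.2646

Let S = {G2, G3}.
P(S) = 0.04 + 0.22 = 0.26.
P(T ∩ S) = 0.29·0.04 + 0.26·0.22 = 0.0116 + 0.0572 = 0.0688.
P(T | S) = 0.0688 / 0.26 = 0.264615…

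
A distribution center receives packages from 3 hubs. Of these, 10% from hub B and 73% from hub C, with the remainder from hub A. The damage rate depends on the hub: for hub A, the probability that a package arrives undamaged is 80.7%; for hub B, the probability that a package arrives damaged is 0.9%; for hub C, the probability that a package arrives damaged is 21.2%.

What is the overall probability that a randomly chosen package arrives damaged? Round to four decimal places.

0.1885

P(A) = 1 − (0.1 + 0.73) = 0.17.
P(D|A) = 1 − 0.807 = 0.193.
P(D) = P(D|A)·P(A) + P(D|B)·P(B) + P(D|C)·P(C)
      = 0.193·0.17 + 0.009·0.1 + 0.212·0.73
      = 0.03281 + 0.0009 + 0.15476 = 0.18847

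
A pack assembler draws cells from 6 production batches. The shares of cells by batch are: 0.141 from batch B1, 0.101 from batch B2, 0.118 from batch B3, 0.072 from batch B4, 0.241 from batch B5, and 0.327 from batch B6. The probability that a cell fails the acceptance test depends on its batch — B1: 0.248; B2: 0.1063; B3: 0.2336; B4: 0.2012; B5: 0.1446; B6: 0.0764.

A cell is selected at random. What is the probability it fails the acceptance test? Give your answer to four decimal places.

By the law of total probability,
P(F) = P(F|B1)·P(B1) + P(F|B2)·P(B2) + P(F|B3)·P(B3) + P(F|B4)·P(B4) + P(F|B5)·P(B5) + P(F|B6)·P(B6)
      = 0.248·0.141 + 0.1063·0.101 + 0.2336·0.118 + 0.2012·0.072 + 0.1446·0.241 + 0.0764·0.327
      = 0.034968 + 0.0107363 + 0.0275648 + 0.0144864 + 0.0348486 + 0.0249828 = 0.1475869

0.1476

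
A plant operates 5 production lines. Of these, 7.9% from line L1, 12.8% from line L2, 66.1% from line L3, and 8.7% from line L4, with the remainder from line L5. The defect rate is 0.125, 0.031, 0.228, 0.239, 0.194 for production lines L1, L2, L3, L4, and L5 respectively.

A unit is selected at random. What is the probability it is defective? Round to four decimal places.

0.1941

P(L5) = 1 − (0.079 + 0.128 + 0.661 + 0.087) = 0.045.
Using total probability over the partition,
P(D) = P(D|L1)·P(L1) + P(D|L2)·P(L2) + P(D|L3)·P(L3) + P(D|L4)·P(L4) + P(D|L5)·P(L5)
      = 0.125·0.079 + 0.031·0.128 + 0.228·0.661 + 0.239·0.087 + 0.194·0.045
      = 0.009875 + 0.003968 + 0.150708 + 0.020793 + 0.00873 = 0.194074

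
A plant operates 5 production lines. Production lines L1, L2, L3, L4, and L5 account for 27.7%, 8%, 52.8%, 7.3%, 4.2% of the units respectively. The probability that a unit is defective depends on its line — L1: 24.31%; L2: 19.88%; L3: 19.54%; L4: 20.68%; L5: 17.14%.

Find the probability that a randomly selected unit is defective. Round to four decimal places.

0.2087

P(D) = P(D|L1)·P(L1) + P(D|L2)·P(L2) + P(D|L3)·P(L3) + P(D|L4)·P(L4) + P(D|L5)·P(L5)
      = 0.2431·0.277 + 0.1988·0.08 + 0.1954·0.528 + 0.2068·0.073 + 0.1714·0.042
      = 0.0673387 + 0.015904 + 0.1031712 + 0.0150964 + 0.0071988 = 0.2087091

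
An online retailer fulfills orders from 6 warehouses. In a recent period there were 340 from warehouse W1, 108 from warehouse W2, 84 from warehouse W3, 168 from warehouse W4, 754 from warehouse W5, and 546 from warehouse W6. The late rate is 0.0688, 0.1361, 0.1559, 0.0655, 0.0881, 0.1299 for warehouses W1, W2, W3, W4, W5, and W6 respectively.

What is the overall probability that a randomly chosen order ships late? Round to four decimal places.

Total: 340 + 108 + 84 + 168 + 754 + 546 = 2000.
P(W1) = 340/2000 = 0.17. P(W2) = 108/2000 = 0.054. P(W3) = 84/2000 = 0.042. P(W4) = 168/2000 = 0.084. P(W5) = 754/2000 = 0.377. P(W6) = 546/2000 = 0.273.
P(L) = P(L|W1)·P(W1) + P(L|W2)·P(W2) + P(L|W3)·P(W3) + P(L|W4)·P(W4) + P(L|W5)·P(W5) + P(L|W6)·P(W6)
      = 0.0688·0.17 + 0.1361·0.054 + 0.1559·0.042 + 0.0655·0.084 + 0.0881·0.377 + 0.1299·0.273
      = 0.011696 + 0.0073494 + 0.0065478 + 0.005502 + 0.0332137 + 0.0354627 = 0.0997716

P(L) ≈ 0.0998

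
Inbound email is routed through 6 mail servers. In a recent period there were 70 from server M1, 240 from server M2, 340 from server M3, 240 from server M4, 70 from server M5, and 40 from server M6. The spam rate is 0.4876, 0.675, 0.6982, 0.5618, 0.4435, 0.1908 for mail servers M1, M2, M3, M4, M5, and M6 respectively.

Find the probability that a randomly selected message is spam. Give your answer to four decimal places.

0.6070

Total: 70 + 240 + 340 + 240 + 70 + 40 = 1000.
P(M1) = 70/1000 = 0.07. P(M2) = 240/1000 = 0.24. P(M3) = 340/1000 = 0.34. P(M4) = 240/1000 = 0.24. P(M5) = 70/1000 = 0.07. P(M6) = 40/1000 = 0.04.
P(S) = P(S|M1)·P(M1) + P(S|M2)·P(M2) + P(S|M3)·P(M3) + P(S|M4)·P(M4) + P(S|M5)·P(M5) + P(S|M6)·P(M6)
      = 0.4876·0.07 + 0.675·0.24 + 0.6982·0.34 + 0.5618·0.24 + 0.4435·0.07 + 0.1908·0.04
      = 0.034132 + 0.162 + 0.237388 + 0.134832 + 0.031045 + 0.007632 = 0.607029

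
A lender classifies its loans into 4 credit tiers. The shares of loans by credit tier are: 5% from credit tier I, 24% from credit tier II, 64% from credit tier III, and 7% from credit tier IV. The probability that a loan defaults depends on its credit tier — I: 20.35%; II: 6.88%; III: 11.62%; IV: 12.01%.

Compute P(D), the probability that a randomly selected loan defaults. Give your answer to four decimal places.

Summing over the partition,
P(D) = P(D|I)·P(I) + P(D|II)·P(II) + P(D|III)·P(III) + P(D|IV)·P(IV)
      = 0.2035·0.05 + 0.0688·0.24 + 0.1162·0.64 + 0.1201·0.07
      = 0.010175 + 0.016512 + 0.074368 + 0.008407 = 0.109462

0.1095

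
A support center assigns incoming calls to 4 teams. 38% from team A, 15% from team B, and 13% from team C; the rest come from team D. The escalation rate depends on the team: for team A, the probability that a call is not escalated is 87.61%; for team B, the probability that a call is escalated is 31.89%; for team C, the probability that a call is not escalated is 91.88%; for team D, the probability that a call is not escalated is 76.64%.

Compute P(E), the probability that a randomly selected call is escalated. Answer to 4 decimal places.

P(D) = 1 − (0.38 + 0.15 + 0.13) = 0.34.
P(E|A) = 1 − 0.8761 = 0.1239.
P(E|C) = 1 − 0.9188 = 0.0812.
P(E|D) = 1 − 0.7664 = 0.2336.
P(E) = P(E|A)·P(A) + P(E|B)·P(B) + P(E|C)·P(C) + P(E|D)·P(D)
      = 0.1239·0.38 + 0.3189·0.15 + 0.0812·0.13 + 0.2336·0.34
      = 0.047082 + 0.047835 + 0.010556 + 0.079424 = 0.184897

P(E) ≈ 0.1849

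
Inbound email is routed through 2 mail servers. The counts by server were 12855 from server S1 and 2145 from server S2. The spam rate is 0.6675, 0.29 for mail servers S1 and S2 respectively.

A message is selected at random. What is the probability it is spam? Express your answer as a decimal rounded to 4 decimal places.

Total: 12855 + 2145 = 15000.
P(S1) = 12855/15000 = 0.857. P(S2) = 2145/15000 = 0.143.
Using total probability over the partition,
P(S) = P(S|S1)·P(S1) + P(S|S2)·P(S2)
      = 0.6675·0.857 + 0.29·0.143
      = 0.5720475 + 0.04147 = 0.6135175

0.6135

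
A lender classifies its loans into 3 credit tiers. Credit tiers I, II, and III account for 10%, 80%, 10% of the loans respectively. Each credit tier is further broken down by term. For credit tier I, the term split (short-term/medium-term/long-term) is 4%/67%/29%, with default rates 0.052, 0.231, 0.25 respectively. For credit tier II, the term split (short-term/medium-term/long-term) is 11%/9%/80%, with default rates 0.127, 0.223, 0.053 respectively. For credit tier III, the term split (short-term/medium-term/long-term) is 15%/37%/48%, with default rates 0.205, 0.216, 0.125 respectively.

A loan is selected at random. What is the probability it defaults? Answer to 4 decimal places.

P(D|I) = 0.04·0.052 + 0.67·0.231 + 0.29·0.25 = 0.00208 + 0.15477 + 0.0725 = 0.22935
P(D|II) = 0.11·0.127 + 0.09·0.223 + 0.8·0.053 = 0.01397 + 0.02007 + 0.0424 = 0.07644
P(D|III) = 0.15·0.205 + 0.37·0.216 + 0.48·0.125 = 0.03075 + 0.07992 + 0.06 = 0.17067
By total probability over the outer partition,
P(D) = 0.1·0.22935 + 0.8·0.07644 + 0.1·0.17067
      = 0.022935 + 0.061152 + 0.017067 = 0.101154

0.1012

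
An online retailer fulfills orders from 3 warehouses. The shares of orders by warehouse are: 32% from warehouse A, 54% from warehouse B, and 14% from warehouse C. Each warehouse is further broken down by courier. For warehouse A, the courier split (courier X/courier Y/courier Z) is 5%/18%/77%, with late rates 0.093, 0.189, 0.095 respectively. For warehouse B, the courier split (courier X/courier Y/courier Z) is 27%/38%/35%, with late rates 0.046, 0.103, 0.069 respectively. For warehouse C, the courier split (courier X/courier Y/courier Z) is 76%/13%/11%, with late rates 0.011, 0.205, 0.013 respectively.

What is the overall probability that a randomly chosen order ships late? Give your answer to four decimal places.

P(L|A) = 0.05·0.093 + 0.18·0.189 + 0.77·0.095 = 0.00465 + 0.03402 + 0.07315 = 0.11182
P(L|B) = 0.27·0.046 + 0.38·0.103 + 0.35·0.069 = 0.01242 + 0.03914 + 0.02415 = 0.07571
P(L|C) = 0.76·0.011 + 0.13·0.205 + 0.11·0.013 = 0.00836 + 0.02665 + 0.00143 = 0.03644
Then overall,
P(L) = 0.32·0.11182 + 0.54·0.07571 + 0.14·0.03644
      = 0.0357824 + 0.0408834 + 0.0051016 = 0.0817674

P(L) ≈ 0.0818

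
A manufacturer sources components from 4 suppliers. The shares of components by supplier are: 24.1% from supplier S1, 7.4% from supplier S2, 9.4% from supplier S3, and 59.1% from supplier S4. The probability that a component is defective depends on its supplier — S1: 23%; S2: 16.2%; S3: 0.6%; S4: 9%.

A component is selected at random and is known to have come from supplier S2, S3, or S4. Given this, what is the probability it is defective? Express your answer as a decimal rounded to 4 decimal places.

Let S = {S2, S3, S4}.
P(S) = 0.074 + 0.094 + 0.591 = 0.759.
P(D ∩ S) = 0.162·0.074 + 0.006·0.094 + 0.09·0.591 = 0.011988 + 0.000564 + 0.05319 = 0.065742.
P(D | S) = 0.065742 / 0.759 = 0.086617…

0.0866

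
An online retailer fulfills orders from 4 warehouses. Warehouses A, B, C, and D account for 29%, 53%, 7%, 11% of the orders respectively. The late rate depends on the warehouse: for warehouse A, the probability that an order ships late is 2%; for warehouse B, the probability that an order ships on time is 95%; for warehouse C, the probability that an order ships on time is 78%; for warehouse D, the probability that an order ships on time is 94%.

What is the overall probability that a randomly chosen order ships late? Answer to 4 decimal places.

P(L|B) = 1 − 0.95 = 0.05.
P(L|C) = 1 − 0.78 = 0.22.
P(L|D) = 1 − 0.94 = 0.06.
By the law of total probability,
P(L) = P(L|A)·P(A) + P(L|B)·P(B) + P(L|C)·P(C) + P(L|D)·P(D)
      = 0.02·0.29 + 0.05·0.53 + 0.22·0.07 + 0.06·0.11
      = 0.0058 + 0.0265 + 0.0154 + 0.0066 = 0.0543

P(L) ≈ 0.0543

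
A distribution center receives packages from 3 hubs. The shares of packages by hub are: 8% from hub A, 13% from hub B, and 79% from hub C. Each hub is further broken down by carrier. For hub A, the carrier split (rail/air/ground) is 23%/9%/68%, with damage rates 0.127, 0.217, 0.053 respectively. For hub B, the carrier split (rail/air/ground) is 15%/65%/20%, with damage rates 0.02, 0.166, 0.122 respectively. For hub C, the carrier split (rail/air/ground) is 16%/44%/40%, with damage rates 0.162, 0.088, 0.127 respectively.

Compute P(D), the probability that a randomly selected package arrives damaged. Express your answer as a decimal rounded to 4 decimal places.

P(D|A) = 0.23·0.127 + 0.09·0.217 + 0.68·0.053 = 0.02921 + 0.01953 + 0.03604 = 0.08478
P(D|B) = 0.15·0.02 + 0.65·0.166 + 0.2·0.122 = 0.003 + 0.1079 + 0.0244 = 0.1353
P(D|C) = 0.16·0.162 + 0.44·0.088 + 0.4·0.127 = 0.02592 + 0.03872 + 0.0508 = 0.11544
By total probability over the outer partition,
P(D) = 0.08·0.08478 + 0.13·0.1353 + 0.79·0.11544
      = 0.0067824 + 0.017589 + 0.0911976 = 0.115569

P(D) ≈ 0.1156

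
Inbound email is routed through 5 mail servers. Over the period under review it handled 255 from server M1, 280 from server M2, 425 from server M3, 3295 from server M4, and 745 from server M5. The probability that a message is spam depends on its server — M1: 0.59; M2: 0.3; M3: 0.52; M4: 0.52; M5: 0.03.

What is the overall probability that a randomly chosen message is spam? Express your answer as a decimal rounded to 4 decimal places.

Total: 255 + 280 + 425 + 3295 + 745 = 5000.
P(M1) = 255/5000 = 0.051. P(M2) = 280/5000 = 0.056. P(M3) = 425/5000 = 0.085. P(M4) = 3295/5000 = 0.659. P(M5) = 745/5000 = 0.149.
P(S) = P(S|M1)·P(M1) + P(S|M2)·P(M2) + P(S|M3)·P(M3) + P(S|M4)·P(M4) + P(S|M5)·P(M5)
      = 0.59·0.051 + 0.3·0.056 + 0.52·0.085 + 0.52·0.659 + 0.03·0.149
      = 0.03009 + 0.0168 + 0.0442 + 0.34268 + 0.00447 = 0.43824

P(S) ≈ 0.4382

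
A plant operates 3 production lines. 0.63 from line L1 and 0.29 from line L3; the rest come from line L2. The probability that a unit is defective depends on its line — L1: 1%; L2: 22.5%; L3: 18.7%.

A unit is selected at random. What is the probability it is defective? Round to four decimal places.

0.0785

P(L2) = 1 − (0.63 + 0.29) = 0.08.
P(D) = P(D|L1)·P(L1) + P(D|L2)·P(L2) + P(D|L3)·P(L3)
      = 0.01·0.63 + 0.225·0.08 + 0.187·0.29
      = 0.0063 + 0.018 + 0.05423 = 0.07853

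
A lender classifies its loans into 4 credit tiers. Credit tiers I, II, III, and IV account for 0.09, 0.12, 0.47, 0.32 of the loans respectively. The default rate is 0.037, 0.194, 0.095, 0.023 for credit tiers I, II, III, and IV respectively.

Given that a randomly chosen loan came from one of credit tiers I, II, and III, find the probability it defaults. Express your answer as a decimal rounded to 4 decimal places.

Let S = {I, II, III}.
P(S) = 0.09 + 0.12 + 0.47 = 0.68.
P(D ∩ S) = 0.037·0.09 + 0.194·0.12 + 0.095·0.47 = 0.00333 + 0.02328 + 0.04465 = 0.07126.
P(D | S) = 0.07126 / 0.68 = 0.104794…

0.1048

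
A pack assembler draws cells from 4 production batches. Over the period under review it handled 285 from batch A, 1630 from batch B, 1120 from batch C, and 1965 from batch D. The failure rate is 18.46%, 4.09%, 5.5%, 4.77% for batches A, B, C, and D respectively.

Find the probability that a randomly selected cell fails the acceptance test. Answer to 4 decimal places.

P(F) ≈ 0.0549

Total: 285 + 1630 + 1120 + 1965 = 5000.
P(A) = 285/5000 = 0.057. P(B) = 1630/5000 = 0.326. P(C) = 1120/5000 = 0.224. P(D) = 1965/5000 = 0.393.
P(F) = P(F|A)·P(A) + P(F|B)·P(B) + P(F|C)·P(C) + P(F|D)·P(D)
      = 0.1846·0.057 + 0.0409·0.326 + 0.055·0.224 + 0.0477·0.393
      = 0.0105222 + 0.0133334 + 0.01232 + 0.0187461 = 0.0549217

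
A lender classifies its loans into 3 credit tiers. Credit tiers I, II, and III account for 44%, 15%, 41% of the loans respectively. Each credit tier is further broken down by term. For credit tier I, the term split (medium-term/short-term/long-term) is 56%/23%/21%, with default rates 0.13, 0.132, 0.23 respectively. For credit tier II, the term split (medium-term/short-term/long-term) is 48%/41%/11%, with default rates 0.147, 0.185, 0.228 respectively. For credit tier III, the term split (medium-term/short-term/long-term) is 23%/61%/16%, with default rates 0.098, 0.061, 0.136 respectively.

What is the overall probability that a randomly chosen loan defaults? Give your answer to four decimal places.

0.1258

P(D|I) = 0.56·0.13 + 0.23·0.132 + 0.21·0.23 = 0.0728 + 0.03036 + 0.0483 = 0.15146
P(D|II) = 0.48·0.147 + 0.41·0.185 + 0.11·0.228 = 0.07056 + 0.07585 + 0.02508 = 0.17149
P(D|III) = 0.23·0.098 + 0.61·0.061 + 0.16·0.136 = 0.02254 + 0.03721 + 0.02176 = 0.08151
By total probability over the outer partition,
P(D) = 0.44·0.15146 + 0.15·0.17149 + 0.41·0.08151
      = 0.0666424 + 0.0257235 + 0.0334191 = 0.125785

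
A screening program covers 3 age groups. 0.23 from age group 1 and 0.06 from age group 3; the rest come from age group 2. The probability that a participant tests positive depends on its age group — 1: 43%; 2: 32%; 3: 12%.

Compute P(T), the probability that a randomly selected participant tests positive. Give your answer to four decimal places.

P(2) = 1 − (0.23 + 0.06) = 0.71.
By the law of total probability,
P(T) = P(T|1)·P(1) + P(T|2)·P(2) + P(T|3)·P(3)
      = 0.43·0.23 + 0.32·0.71 + 0.12·0.06
      = 0.0989 + 0.2272 + 0.0072 = 0.3333

P(T) ≈ 0.3333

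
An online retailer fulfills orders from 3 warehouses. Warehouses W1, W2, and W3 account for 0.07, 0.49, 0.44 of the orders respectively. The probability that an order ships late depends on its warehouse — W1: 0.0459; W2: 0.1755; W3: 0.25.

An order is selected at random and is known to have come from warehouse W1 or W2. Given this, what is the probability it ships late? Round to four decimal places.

P(L|S) ≈ 0.1593

Let S = {W1, W2}.
P(S) = 0.07 + 0.49 = 0.56.
P(L ∩ S) = 0.0459·0.07 + 0.1755·0.49 = 0.003213 + 0.085995 = 0.089208.
P(L | S) = 0.089208 / 0.56 = 0.159300…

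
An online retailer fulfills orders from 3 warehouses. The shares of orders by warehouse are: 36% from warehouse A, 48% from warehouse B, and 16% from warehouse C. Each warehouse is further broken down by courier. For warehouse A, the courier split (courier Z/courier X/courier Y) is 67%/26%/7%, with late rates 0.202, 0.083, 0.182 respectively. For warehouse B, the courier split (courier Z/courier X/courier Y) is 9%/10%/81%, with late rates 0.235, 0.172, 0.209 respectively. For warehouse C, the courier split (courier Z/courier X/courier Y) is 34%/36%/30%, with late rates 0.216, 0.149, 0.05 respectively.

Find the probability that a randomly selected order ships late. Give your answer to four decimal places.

P(L|A) = 0.67·0.202 + 0.26·0.083 + 0.07·0.182 = 0.13534 + 0.02158 + 0.01274 = 0.16966
P(L|B) = 0.09·0.235 + 0.1·0.172 + 0.81·0.209 = 0.02115 + 0.0172 + 0.16929 = 0.20764
P(L|C) = 0.34·0.216 + 0.36·0.149 + 0.3·0.05 = 0.07344 + 0.05364 + 0.015 = 0.14208
Then overall,
P(L) = 0.36·0.16966 + 0.48·0.20764 + 0.16·0.14208
      = 0.0610776 + 0.0996672 + 0.0227328 = 0.1834776

P(L) ≈ 0.1835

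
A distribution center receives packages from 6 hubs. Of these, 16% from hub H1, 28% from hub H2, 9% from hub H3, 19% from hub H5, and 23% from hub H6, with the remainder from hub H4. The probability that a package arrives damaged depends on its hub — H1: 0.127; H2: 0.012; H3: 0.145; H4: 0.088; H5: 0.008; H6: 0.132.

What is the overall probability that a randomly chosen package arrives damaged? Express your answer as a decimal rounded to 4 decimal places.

P(H4) = 1 − (0.16 + 0.28 + 0.09 + 0.19 + 0.23) = 0.05.
P(D) = P(D|H1)·P(H1) + P(D|H2)·P(H2) + P(D|H3)·P(H3) + P(D|H4)·P(H4) + P(D|H5)·P(H5) + P(D|H6)·P(H6)
      = 0.127·0.16 + 0.012·0.28 + 0.145·0.09 + 0.088·0.05 + 0.008·0.19 + 0.132·0.23
      = 0.02032 + 0.00336 + 0.01305 + 0.0044 + 0.00152 + 0.03036 = 0.07301

0.0730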